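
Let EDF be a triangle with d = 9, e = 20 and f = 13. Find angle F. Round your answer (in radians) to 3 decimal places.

By the law of cosines, cos F = (e² + d² − f²) / (2·e·d) ≈ 0.86667, so ∠F ≈ 0.522 rad.

∠F ≈ 0.522 rad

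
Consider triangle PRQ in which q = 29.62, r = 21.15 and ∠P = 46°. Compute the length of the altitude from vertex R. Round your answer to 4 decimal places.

h_R ≈ 21.3068

By the law of cosines, p² = r² + q² − 2·r·q·cos P = 454.31, so p ≈ 21.315.
Area = ½·r·q·sin P ≈ 225.32.
The altitude from R has length 2·area/r ≈ 21.307.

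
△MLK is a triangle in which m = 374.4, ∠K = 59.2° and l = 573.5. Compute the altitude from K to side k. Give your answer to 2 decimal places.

By the law of cosines, k² = m² + l² − 2·m·l·cos K = 2.4919e+05, so k ≈ 499.19.
Area = ½·m·l·sin K ≈ 92217.
The altitude from K has length 2·area/k ≈ 369.47.

369.47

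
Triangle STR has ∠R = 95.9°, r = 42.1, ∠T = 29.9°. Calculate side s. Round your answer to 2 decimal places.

The third angle is ∠S = 180° − ∠T − ∠R = 54.20°.
Law of sines: s = r·sin S/sin R ≈ 34.328.

34.33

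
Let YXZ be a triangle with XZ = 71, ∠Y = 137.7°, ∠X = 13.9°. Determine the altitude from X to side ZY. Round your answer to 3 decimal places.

33.769

The third angle is ∠Z = 180° − ∠Y − ∠X = 28.40°.
Law of sines: ZY = XZ·sin X/sin Y ≈ 25.343.
Law of sines: YX = XZ·sin Z/sin Y ≈ 50.176.
Area = ½·XZ·ZY·sin Z ≈ 427.91.
The altitude from X has length 2·area/ZY ≈ 33.769.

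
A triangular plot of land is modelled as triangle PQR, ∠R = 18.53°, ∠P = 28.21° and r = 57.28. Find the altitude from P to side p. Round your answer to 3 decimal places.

The third angle is ∠Q = 180° − ∠R − ∠P = 133.26°.
Law of sines: p = r·sin P/sin R ≈ 85.2.
Law of sines: q = r·sin Q/sin R ≈ 131.26.
Area = ½·r·p·sin Q ≈ 1777.
The altitude from P has length 2·area/p ≈ 41.714.

h_P ≈ 41.714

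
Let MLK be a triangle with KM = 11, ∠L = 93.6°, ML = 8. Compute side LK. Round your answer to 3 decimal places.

7.064

Law of sines: sin K = ML·sin L/KM ≈ 0.72584.
Since KM ≥ ML, only the acute value applies: ∠K ≈ 46.54°.
Then ∠M = 180° − ∠L − ∠K ≈ 39.86°.
Law of sines gives LK = KM·sin M/sin L ≈ 7.0642.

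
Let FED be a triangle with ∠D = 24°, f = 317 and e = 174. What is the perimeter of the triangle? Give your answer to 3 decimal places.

perimeter ≈ 664.166

By the law of cosines, d² = f² + e² − 2·f·e·cos D = 29986, so d ≈ 173.17.
Semiperimeter s = (317+174+173.17)/2 = 332.08.
Perimeter = 317 + 174 + 173.17 = 664.17.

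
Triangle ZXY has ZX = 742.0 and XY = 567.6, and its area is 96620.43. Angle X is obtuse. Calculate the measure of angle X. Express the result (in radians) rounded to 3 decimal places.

∠X ≈ 2.665 rad

From area = ½·ZX·XY·sin X, we get sin X = 2·area/(ZX·XY) ≈ 0.45883.
Taking the obtuse solution, ∠X ≈ 2.665 rad.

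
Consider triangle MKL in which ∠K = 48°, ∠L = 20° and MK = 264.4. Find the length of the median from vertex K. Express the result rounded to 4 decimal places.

457.5132

The third angle is ∠M = 180° − ∠K − ∠L = 112.00°.
Law of sines: KL = MK·sin M/sin L ≈ 716.76.
Law of sines: LM = MK·sin K/sin L ≈ 574.49.
Median from K: ½√(2·MK² + 2·KL² − LM²) ≈ 457.51.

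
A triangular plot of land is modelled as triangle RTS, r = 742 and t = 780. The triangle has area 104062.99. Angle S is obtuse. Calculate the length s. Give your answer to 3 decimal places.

From area = ½·r·t·sin S, we get sin S = 2·area/(r·t) ≈ 0.35961.
Taking the obtuse solution, ∠S ≈ 2.774 rad.
Law of cosines then gives s ≈ 1496.3.

1496.346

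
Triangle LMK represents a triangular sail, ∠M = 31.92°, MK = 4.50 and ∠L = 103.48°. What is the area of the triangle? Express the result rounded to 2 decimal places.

area ≈ 3.87

The third angle is ∠K = 180° − ∠L − ∠M = 44.60°.
Law of sines: KL = MK·sin M/sin L ≈ 2.4467.
Law of sines: LM = MK·sin K/sin L ≈ 3.2492.
Area = ½·MK·KL·sin K ≈ 3.8654.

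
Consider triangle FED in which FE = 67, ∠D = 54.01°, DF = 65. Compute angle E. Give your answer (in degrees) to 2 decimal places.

∠E ≈ 51.72°

Law of sines: sin E = DF·sin D/FE ≈ 0.78497.
Since FE ≥ DF, only the acute value applies: ∠E ≈ 51.72°.
Then ∠F = 180° − ∠D − ∠E ≈ 74.27°.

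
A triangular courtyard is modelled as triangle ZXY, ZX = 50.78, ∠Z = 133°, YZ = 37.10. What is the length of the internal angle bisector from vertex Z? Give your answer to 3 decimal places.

By the law of cosines, XY² = YZ² + ZX² − 2·YZ·ZX·cos Z = 6524.7, so XY ≈ 80.776.
The bisector from Z has length 2·YZ·ZX·cos(∠Z/2)/(YZ+ZX) ≈ 17.096.

t_Z ≈ 17.096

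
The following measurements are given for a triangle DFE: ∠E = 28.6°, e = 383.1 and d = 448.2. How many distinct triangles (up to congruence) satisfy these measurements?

d·sin E = 448.2·sin(28.6°) ≈ 214.5.
Since d sin E < e < d (214.5 < 383.1 < 448.2), two triangles exist.

2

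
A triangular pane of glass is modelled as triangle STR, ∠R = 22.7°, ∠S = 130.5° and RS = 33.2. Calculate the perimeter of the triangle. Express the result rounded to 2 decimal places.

117.61

The third angle is ∠T = 180° − ∠R − ∠S = 26.80°.
Law of sines: TR = RS·sin S/sin T ≈ 55.992.
Law of sines: ST = RS·sin R/sin T ≈ 28.416.
Semiperimeter s = (55.992+33.2+28.416)/2 = 58.804.
Perimeter = 55.992 + 33.2 + 28.416 = 117.61.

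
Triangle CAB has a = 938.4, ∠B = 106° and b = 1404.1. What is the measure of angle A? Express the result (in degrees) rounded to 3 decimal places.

Law of sines: sin A = a·sin B/b ≈ 0.64244.
Since b ≥ a, only the acute value applies: ∠A ≈ 39.97°.
Then ∠C = 180° − ∠B − ∠A ≈ 34.03°.

∠A ≈ 39.974°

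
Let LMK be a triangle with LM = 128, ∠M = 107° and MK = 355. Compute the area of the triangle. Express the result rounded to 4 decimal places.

21727.2441

Area = ½·LM·MK·sin M ≈ 21727.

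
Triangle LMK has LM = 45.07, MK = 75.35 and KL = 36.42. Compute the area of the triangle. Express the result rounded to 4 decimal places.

Semiperimeter s = (75.35 + 36.42 + 45.07)/2 = 78.42.
Heron's formula: area = √(78.42·3.07·42·33.35) ≈ 580.7.

580.7045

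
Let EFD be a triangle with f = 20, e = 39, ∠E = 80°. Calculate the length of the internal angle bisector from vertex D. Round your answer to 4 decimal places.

21.7030

Law of sines: sin F = f·sin E/e ≈ 0.50503.
Since e ≥ f, only the acute value applies: ∠F ≈ 30.33°.
Then ∠D = 180° − ∠E − ∠F ≈ 69.67°.
Law of sines gives d = e·sin D/sin E ≈ 37.134.
The bisector from D has length 2·e·f·cos(∠D/2)/(e+f) ≈ 21.703.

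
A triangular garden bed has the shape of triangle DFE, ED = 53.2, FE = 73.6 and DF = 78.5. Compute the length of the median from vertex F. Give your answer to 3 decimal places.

m_F ≈ 71.288

Median from F: ½√(2·DF² + 2·FE² − ED²) ≈ 71.288.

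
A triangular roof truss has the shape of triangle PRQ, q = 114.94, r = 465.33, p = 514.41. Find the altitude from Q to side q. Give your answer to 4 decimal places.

h_Q ≈ 439.9056

Semiperimeter s = (514.41 + 465.33 + 114.94)/2 = 547.34.
Heron's formula: area = √(547.34·32.93·82.01·432.4) ≈ 25281.
The altitude from Q has length 2·area/q ≈ 439.91.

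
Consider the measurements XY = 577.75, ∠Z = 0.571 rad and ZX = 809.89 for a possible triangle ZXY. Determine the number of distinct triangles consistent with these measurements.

ZX·sin Z = 809.89·sin(0.571 rad) ≈ 437.7.
Since ZX sin Z < XY < ZX (437.7 < 577.75 < 809.89), two triangles exist.

2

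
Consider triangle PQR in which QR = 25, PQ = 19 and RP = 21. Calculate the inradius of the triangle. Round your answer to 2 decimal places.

Semiperimeter s = (25 + 21 + 19)/2 = 32.5.
Heron's formula: area = √(32.5·7.5·11.5·13.5) ≈ 194.53.
Inradius = area/s = 194.53/32.5 ≈ 5.9856.

5.99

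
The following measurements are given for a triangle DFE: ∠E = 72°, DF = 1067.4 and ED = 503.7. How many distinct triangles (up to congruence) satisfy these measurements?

1

ED·sin E = 503.7·sin(72°) ≈ 479.
Since DF ≥ ED, exactly one triangle exists.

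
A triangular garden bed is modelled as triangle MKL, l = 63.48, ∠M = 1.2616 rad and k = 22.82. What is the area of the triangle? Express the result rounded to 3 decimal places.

Area = ½·k·l·sin M ≈ 689.96.

area ≈ 689.959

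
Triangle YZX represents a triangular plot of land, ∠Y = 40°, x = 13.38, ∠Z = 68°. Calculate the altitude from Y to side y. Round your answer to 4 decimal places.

h_Y ≈ 12.4057

The third angle is ∠X = 180° − ∠Y − ∠Z = 72.00°.
Law of sines: y = x·sin Y/sin X ≈ 9.0431.
Law of sines: z = x·sin Z/sin X ≈ 13.044.
Area = ½·x·y·sin Z ≈ 56.093.
The altitude from Y has length 2·area/y ≈ 12.406.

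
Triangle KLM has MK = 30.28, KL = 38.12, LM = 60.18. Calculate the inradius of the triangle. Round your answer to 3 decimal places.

Semiperimeter s = (60.18 + 30.28 + 38.12)/2 = 64.29.
Heron's formula: area = √(64.29·4.11·34.01·26.17) ≈ 484.95.
Inradius = area/s = 484.95/64.29 ≈ 7.5432.

7.543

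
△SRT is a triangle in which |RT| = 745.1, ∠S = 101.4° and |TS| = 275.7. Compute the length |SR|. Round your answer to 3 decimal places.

639.864

Law of sines: sin R = |TS|·sin S/|RT| ≈ 0.36272.
Since |RT| ≥ |TS|, only the acute value applies: ∠R ≈ 21.27°.
Then ∠T = 180° − ∠S − ∠R ≈ 57.33°.
Law of sines gives |SR| = |RT|·sin T/sin S ≈ 639.86.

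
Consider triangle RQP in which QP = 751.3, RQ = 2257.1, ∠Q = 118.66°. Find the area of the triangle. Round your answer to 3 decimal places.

Area = ½·RQ·QP·sin Q ≈ 7.44e+05.

area ≈ 743998.430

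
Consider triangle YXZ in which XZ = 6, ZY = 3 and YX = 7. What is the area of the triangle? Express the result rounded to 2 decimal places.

area ≈ 8.94

Semiperimeter s = (6 + 3 + 7)/2 = 8.
Heron's formula: area = √(8·2·5·1) ≈ 8.9443.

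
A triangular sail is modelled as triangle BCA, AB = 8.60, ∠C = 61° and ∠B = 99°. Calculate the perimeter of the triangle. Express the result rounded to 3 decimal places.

The third angle is ∠A = 180° − ∠B − ∠C = 20.00°.
Law of sines: CA = AB·sin B/sin C ≈ 9.7118.
Law of sines: BC = AB·sin A/sin C ≈ 3.363.
Semiperimeter s = (9.7118+8.6+3.363)/2 = 10.837.
Perimeter = 9.7118 + 8.6 + 3.363 = 21.675.

21.675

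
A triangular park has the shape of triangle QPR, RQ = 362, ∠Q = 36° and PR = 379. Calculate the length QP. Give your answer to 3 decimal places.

606.498

Law of sines: sin P = RQ·sin Q/PR ≈ 0.56142.
Since PR ≥ RQ, only the acute value applies: ∠P ≈ 34.15°.
Then ∠R = 180° − ∠Q − ∠P ≈ 109.85°.
Law of sines gives QP = PR·sin R/sin Q ≈ 606.5.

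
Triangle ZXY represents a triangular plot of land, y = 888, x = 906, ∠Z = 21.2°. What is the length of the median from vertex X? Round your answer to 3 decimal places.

By the law of cosines, z² = x² + y² − 2·x·y·cos Z = 1.0922e+05, so z ≈ 330.48.
Median from X: ½√(2·y² + 2·z² − x²) ≈ 493.63.

m_X ≈ 493.632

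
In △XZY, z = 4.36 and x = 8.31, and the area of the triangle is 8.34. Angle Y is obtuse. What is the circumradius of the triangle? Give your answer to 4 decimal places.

From area = ½·x·z·sin Y, we get sin Y = 2·area/(x·z) ≈ 0.46037.
Taking the obtuse solution, ∠Y ≈ 152.59°.
Law of cosines then gives y ≈ 12.345.
Circumradius = y/(2 sin Y) ≈ 13.407.

R ≈ 13.4074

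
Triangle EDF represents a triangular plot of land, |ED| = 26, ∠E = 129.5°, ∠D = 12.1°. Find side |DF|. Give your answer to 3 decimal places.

32.299

The third angle is ∠F = 180° − ∠E − ∠D = 38.40°.
Law of sines: |DF| = |ED|·sin E/sin F ≈ 32.299.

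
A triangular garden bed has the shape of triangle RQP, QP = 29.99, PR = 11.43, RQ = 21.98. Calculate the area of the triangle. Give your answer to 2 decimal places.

103.34

Semiperimeter s = (29.99 + 11.43 + 21.98)/2 = 31.7.
Heron's formula: area = √(31.7·1.71·20.27·9.72) ≈ 103.34.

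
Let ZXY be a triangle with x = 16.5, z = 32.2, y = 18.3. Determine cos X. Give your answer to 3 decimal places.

By the law of cosines, cos X = (y² + z² − x²) / (2·y·z) ≈ 0.93293, so ∠X ≈ 21.10°.

cos X ≈ 0.933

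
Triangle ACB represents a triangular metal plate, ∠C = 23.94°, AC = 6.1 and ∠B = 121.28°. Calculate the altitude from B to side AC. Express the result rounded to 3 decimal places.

1.652

The third angle is ∠A = 180° − ∠C − ∠B = 34.78°.
Law of sines: CB = AC·sin A/sin B ≈ 4.0714.
Law of sines: BA = AC·sin C/sin B ≈ 2.8963.
Area = ½·AC·CB·sin C ≈ 5.0389.
The altitude from B has length 2·area/AC ≈ 1.6521.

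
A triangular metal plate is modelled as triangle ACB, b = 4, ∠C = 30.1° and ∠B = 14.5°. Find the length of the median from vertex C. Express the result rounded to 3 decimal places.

The third angle is ∠A = 180° − ∠C − ∠B = 135.40°.
Law of sines: a = b·sin A/sin B ≈ 11.217.
Law of sines: c = b·sin C/sin B ≈ 8.012.
Median from C: ½√(2·b² + 2·a² − c²) ≈ 7.4072.

7.407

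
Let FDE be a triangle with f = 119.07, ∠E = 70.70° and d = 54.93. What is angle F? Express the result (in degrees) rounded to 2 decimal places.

By the law of cosines, e² = f² + d² − 2·f·d·cos E = 12872, so e ≈ 113.45.
Law of cosines again: cos F = (d² + e² − f²)/(2·d·e) ≈ 0.13729, so ∠F ≈ 82.11°.

82.11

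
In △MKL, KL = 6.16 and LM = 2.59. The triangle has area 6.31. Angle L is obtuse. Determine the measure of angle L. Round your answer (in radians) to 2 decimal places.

∠L ≈ 2.23 rad

From area = ½·KL·LM·sin L, we get sin L = 2·area/(KL·LM) ≈ 0.79100.
Taking the obtuse solution, ∠L ≈ 2.229 rad.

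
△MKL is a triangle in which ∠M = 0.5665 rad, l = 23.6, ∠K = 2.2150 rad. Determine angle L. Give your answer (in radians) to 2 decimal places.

The third angle is ∠L = π − ∠M − ∠K = 0.3601 rad.

∠L ≈ 0.36 rad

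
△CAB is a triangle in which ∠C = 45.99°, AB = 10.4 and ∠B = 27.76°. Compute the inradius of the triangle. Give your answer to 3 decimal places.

r ≈ 2.168

The third angle is ∠A = 180° − ∠B − ∠C = 106.25°.
Law of sines: BC = AB·sin A/sin C ≈ 13.882.
Law of sines: CA = AB·sin B/sin C ≈ 6.7351.
Area = ½·AB·BC·sin B ≈ 33.623.
Semiperimeter s = (10.4+13.882+6.7351)/2 = 15.509.
Inradius = area/s = 33.623/15.509 ≈ 2.168.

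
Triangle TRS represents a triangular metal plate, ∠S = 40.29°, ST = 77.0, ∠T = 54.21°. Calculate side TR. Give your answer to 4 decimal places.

The third angle is ∠R = 180° − ∠S − ∠T = 85.50°.
Law of sines: TR = ST·sin S/sin R ≈ 49.947.

49.9465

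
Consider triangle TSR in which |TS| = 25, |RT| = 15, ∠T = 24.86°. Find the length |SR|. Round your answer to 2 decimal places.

By the law of cosines, |SR|² = |RT|² + |TS|² − 2·|RT|·|TS|·cos T = 169.5, so |SR| ≈ 13.019.

13.02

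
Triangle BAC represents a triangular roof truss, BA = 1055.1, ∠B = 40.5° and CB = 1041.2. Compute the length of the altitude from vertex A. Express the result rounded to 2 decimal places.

h_A ≈ 685.23

By the law of cosines, AC² = CB² + BA² − 2·CB·BA·cos B = 5.2661e+05, so AC ≈ 725.68.
Area = ½·CB·BA·sin B ≈ 3.5673e+05.
The altitude from A has length 2·area/CB ≈ 685.23.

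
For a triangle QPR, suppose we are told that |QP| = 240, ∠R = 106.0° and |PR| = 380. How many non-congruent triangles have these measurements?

|PR|·sin R = 380·sin(106.0°) ≈ 365.3.
Since ∠R is not acute, a triangle exists only if |QP| > |PR|; here |QP| ≤ |PR|, so there is no triangle.

0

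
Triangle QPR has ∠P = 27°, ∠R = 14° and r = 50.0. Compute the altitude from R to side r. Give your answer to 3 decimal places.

h_R ≈ 61.558

The third angle is ∠Q = 180° − ∠P − ∠R = 139.00°.
Law of sines: q = r·sin Q/sin R ≈ 135.59.
Law of sines: p = r·sin P/sin R ≈ 93.83.
Area = ½·r·q·sin P ≈ 1539.
The altitude from R has length 2·area/r ≈ 61.558.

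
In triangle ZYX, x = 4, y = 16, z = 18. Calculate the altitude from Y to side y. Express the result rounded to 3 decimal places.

Semiperimeter s = (18 + 16 + 4)/2 = 19.
Heron's formula: area = √(19·1·3·15) ≈ 29.24.
The altitude from Y has length 2·area/y ≈ 3.655.

h_Y ≈ 3.655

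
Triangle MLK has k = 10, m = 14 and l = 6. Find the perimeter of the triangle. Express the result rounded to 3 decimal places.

perimeter ≈ 30.000

Perimeter = 14 + 6 + 10 = 30.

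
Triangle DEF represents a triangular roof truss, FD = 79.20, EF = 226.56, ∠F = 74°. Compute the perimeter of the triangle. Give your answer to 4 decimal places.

By the law of cosines, DE² = EF² + FD² − 2·EF·FD·cos F = 47710, so DE ≈ 218.43.
Semiperimeter s = (226.56+79.2+218.43)/2 = 262.09.
Perimeter = 226.56 + 79.2 + 218.43 = 524.19.

perimeter ≈ 524.1868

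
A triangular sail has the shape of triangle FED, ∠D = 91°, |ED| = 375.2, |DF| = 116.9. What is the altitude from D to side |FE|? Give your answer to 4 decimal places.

By the law of cosines, |FE|² = |ED|² + |DF|² − 2·|ED|·|DF|·cos D = 1.5597e+05, so |FE| ≈ 394.93.
Area = ½·|ED|·|DF|·sin D ≈ 21927.
The altitude from D has length 2·area/|FE| ≈ 111.04.

h_D ≈ 111.0423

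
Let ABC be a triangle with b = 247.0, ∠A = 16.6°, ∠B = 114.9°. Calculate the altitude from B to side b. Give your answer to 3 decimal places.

The third angle is ∠C = 180° − ∠A − ∠B = 48.50°.
Law of sines: a = b·sin A/sin B ≈ 77.797.
Law of sines: c = b·sin C/sin B ≈ 203.95.
Area = ½·b·a·sin C ≈ 7195.9.
The altitude from B has length 2·area/b ≈ 58.266.

h_B ≈ 58.266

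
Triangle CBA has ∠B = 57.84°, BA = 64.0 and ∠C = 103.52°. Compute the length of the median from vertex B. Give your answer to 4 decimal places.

38.6395

The third angle is ∠A = 180° − ∠C − ∠B = 18.64°.
Law of sines: AC = BA·sin B/sin C ≈ 55.724.
Law of sines: CB = BA·sin A/sin C ≈ 21.039.
Median from B: ½√(2·CB² + 2·BA² − AC²) ≈ 38.64.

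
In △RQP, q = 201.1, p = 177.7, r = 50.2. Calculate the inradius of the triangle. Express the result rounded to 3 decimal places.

19.435

Semiperimeter s = (50.2 + 201.1 + 177.7)/2 = 214.5.
Heron's formula: area = √(214.5·164.3·13.4·36.8) ≈ 4168.8.
Inradius = area/s = 4168.8/214.5 ≈ 19.435.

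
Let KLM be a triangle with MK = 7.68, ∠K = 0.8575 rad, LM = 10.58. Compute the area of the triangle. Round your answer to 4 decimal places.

Law of sines: sin L = MK·sin K/LM ≈ 0.54893.
Since LM ≥ MK, only the acute value applies: ∠L ≈ 0.5811 rad.
Then ∠M = π − ∠K − ∠L ≈ 1.7030 rad.
Law of sines gives KL = LM·sin M/sin K ≈ 13.869.
Area = ½·LM·MK·sin M ≈ 40.273.

40.2726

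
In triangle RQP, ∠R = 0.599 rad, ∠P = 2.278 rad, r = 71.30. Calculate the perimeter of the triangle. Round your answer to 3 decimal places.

The third angle is ∠Q = π − ∠P − ∠R = 0.265 rad.
Law of sines: q = r·sin Q/sin R ≈ 33.071.
Law of sines: p = r·sin P/sin R ≈ 96.132.
Semiperimeter s = (71.3+33.071+96.132)/2 = 100.25.
Perimeter = 71.3 + 33.071 + 96.132 = 200.5.

perimeter ≈ 200.503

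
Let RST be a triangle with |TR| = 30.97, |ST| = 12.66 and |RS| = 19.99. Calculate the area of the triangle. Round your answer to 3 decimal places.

Semiperimeter s = (12.66 + 30.97 + 19.99)/2 = 31.81.
Heron's formula: area = √(31.81·19.15·0.84·11.82) ≈ 77.77.

77.770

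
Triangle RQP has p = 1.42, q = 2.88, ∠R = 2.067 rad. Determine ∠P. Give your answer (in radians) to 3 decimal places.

0.338

By the law of cosines, r² = q² + p² − 2·q·p·cos R = 14.205, so r ≈ 3.7689.
Law of cosines again: cos P = (r² + q² − p²)/(2·r·q) ≈ 0.94352, so ∠P ≈ 0.338 rad.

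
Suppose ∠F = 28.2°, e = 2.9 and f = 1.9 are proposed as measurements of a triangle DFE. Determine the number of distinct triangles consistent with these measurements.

e·sin F = 2.9·sin(28.2°) ≈ 1.37.
Since e sin F < f < e (1.37 < 1.9 < 2.9), two triangles exist.

2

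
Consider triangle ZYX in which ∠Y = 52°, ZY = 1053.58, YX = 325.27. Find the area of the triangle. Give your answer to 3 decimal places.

area ≈ 135024.841

Area = ½·ZY·YX·sin Y ≈ 1.3502e+05.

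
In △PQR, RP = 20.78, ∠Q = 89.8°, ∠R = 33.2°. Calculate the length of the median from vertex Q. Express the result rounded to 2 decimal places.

The third angle is ∠P = 180° − ∠Q − ∠R = 57.00°.
Law of sines: QR = RP·sin P/sin Q ≈ 17.428.
Law of sines: PQ = RP·sin R/sin Q ≈ 11.378.
Median from Q: ½√(2·PQ² + 2·QR² − RP²) ≈ 10.423.

10.42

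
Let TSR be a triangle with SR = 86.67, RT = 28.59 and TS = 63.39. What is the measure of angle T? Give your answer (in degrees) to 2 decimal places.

By the law of cosines, cos T = (RT² + TS² − SR²) / (2·RT·TS) ≈ -0.73828, so ∠T ≈ 137.59°.

∠T ≈ 137.59°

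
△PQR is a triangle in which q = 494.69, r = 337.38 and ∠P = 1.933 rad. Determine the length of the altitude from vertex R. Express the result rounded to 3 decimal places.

462.594

By the law of cosines, p² = q² + r² − 2·q·r·cos P = 4.7682e+05, so p ≈ 690.52.
Area = ½·q·r·sin P ≈ 78035.
The altitude from R has length 2·area/r ≈ 462.59.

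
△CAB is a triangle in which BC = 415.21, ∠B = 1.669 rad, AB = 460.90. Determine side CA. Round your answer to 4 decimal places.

By the law of cosines, CA² = AB² + BC² − 2·AB·BC·cos B = 4.2235e+05, so CA ≈ 649.89.

649.8879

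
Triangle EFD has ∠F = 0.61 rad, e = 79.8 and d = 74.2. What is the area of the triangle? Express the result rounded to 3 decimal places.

Area = ½·d·e·sin F ≈ 1696.

1696.020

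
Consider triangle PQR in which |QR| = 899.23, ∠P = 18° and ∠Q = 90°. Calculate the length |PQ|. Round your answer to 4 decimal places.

2767.5454

The third angle is ∠R = 180° − ∠P − ∠Q = 72.00°.
Law of sines: |PQ| = |QR|·sin R/sin P ≈ 2767.5.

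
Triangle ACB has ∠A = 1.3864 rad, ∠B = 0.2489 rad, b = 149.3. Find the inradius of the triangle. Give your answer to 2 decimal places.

The third angle is ∠C = π − ∠B − ∠A = 1.5063 rad.
Law of sines: a = b·sin A/sin B ≈ 595.8.
Law of sines: c = b·sin C/sin B ≈ 604.82.
Area = ½·b·a·sin C ≈ 44384.
Semiperimeter s = (595.8+604.82+149.3)/2 = 674.96.
Inradius = area/s = 44384/674.96 ≈ 65.758.

65.76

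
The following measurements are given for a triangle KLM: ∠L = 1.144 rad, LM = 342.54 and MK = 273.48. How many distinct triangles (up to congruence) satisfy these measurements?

LM·sin L = 342.54·sin(1.144 rad) ≈ 311.8.
Since MK = 273.48 < 311.8 = LM sin L, no triangle exists.

0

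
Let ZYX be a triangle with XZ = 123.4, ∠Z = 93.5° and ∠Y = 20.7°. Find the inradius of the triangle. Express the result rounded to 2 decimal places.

The third angle is ∠X = 180° − ∠Z − ∠Y = 65.80°.
Law of sines: YX = XZ·sin Z/sin Y ≈ 348.45.
Law of sines: ZY = XZ·sin X/sin Y ≈ 318.43.
Area = ½·XZ·YX·sin X ≈ 19610.
Semiperimeter s = (348.45+123.4+318.43)/2 = 395.14.
Inradius = area/s = 19610/395.14 ≈ 49.629.

r ≈ 49.63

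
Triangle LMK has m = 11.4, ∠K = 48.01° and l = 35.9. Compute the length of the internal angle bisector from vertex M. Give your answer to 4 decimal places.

t_M ≈ 32.0536

By the law of cosines, k² = l² + m² − 2·l·m·cos K = 871.18, so k ≈ 29.516.
Law of cosines again: cos M = (k² + l² − m²)/(2·k·l) ≈ 0.95791, so ∠M ≈ 16.68°.
The bisector from M has length 2·k·l·cos(∠M/2)/(k+l) ≈ 32.054.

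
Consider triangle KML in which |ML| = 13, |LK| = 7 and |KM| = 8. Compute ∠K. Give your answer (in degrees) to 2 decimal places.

By the law of cosines, cos K = (|LK|² + |KM|² − |ML|²) / (2·|LK|·|KM|) ≈ -0.50000, so ∠K ≈ 120.00°.

120.00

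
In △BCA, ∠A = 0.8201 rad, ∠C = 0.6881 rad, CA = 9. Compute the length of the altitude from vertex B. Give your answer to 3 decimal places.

4.188

The third angle is ∠B = π − ∠C − ∠A = 1.6334 rad.
Law of sines: AB = CA·sin C/sin B ≈ 5.7269.
Law of sines: BC = CA·sin A/sin B ≈ 6.5938.
Area = ½·CA·AB·sin A ≈ 18.844.
The altitude from B has length 2·area/CA ≈ 4.1876.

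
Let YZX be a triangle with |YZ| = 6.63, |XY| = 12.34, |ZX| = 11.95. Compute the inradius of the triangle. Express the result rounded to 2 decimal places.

2.50

Semiperimeter s = (11.95 + 12.34 + 6.63)/2 = 15.46.
Heron's formula: area = √(15.46·3.51·3.12·8.83) ≈ 38.665.
Inradius = area/s = 38.665/15.46 ≈ 2.501.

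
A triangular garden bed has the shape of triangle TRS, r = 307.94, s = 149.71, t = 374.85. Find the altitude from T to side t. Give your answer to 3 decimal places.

Semiperimeter p = (374.85 + 307.94 + 149.71)/2 = 416.25.
Heron's formula: area = √(416.25·41.4·108.31·266.54) ≈ 22305.
The altitude from T has length 2·area/t ≈ 119.01.

119.005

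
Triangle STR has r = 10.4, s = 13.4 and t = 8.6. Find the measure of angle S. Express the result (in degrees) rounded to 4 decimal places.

89.1800

By the law of cosines, cos S = (t² + r² − s²) / (2·t·r) ≈ 0.01431, so ∠S ≈ 89.18°.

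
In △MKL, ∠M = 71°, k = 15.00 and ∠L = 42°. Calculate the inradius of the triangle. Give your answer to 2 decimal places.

The third angle is ∠K = 180° − ∠L − ∠M = 67.00°.
Law of sines: m = k·sin M/sin K ≈ 15.408.
Law of sines: l = k·sin L/sin K ≈ 10.904.
Area = ½·k·m·sin L ≈ 77.323.
Semiperimeter s = (15.408+15+10.904)/2 = 20.656.
Inradius = area/s = 77.323/20.656 ≈ 3.7434.

r ≈ 3.74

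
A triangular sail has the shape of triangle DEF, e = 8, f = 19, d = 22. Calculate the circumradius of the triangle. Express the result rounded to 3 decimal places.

By the law of cosines, cos D = (e² + f² − d²) / (2·e·f) ≈ -0.19408, so ∠D ≈ 101.19°.
Circumradius = d/(2 sin D) ≈ 11.213.

R ≈ 11.213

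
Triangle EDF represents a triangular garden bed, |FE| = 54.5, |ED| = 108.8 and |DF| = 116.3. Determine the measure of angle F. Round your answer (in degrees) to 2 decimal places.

By the law of cosines, cos F = (|DF|² + |FE|² − |ED|²) / (2·|DF|·|FE|) ≈ 0.36749, so ∠F ≈ 68.44°.

68.44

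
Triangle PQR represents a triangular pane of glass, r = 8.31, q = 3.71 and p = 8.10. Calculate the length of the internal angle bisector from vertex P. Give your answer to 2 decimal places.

By the law of cosines, cos P = (q² + r² − p²) / (2·q·r) ≈ 0.27911, so ∠P ≈ 73.79°.
The bisector from P has length 2·q·r·cos(∠P/2)/(q+r) ≈ 4.1024.

4.10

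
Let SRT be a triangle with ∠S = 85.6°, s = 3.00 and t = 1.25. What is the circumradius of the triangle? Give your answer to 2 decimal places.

1.50

Law of sines: sin T = t·sin S/s ≈ 0.41544.
Since s ≥ t, only the acute value applies: ∠T ≈ 24.55°.
Then ∠R = 180° − ∠S − ∠T ≈ 69.85°.
Law of sines gives r = s·sin R/sin S ≈ 2.8248.
Circumradius = s/(2 sin S) ≈ 1.5044.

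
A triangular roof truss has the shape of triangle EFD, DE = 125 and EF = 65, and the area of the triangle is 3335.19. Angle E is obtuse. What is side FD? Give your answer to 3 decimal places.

From area = ½·DE·EF·sin E, we get sin E = 2·area/(DE·EF) ≈ 0.82097.
Taking the obtuse solution, ∠E ≈ 124.82°.
Law of cosines then gives FD ≈ 170.67.

170.670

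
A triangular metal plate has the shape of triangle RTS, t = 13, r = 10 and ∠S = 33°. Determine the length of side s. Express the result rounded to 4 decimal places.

By the law of cosines, s² = r² + t² − 2·r·t·cos S = 50.946, so s ≈ 7.1376.

7.1376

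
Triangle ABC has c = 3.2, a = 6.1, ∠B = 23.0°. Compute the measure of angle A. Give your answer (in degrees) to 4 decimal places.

∠A ≈ 135.3775°

By the law of cosines, b² = c² + a² − 2·c·a·cos B = 11.513, so b ≈ 3.3932.
Law of cosines again: cos A = (b² + c² − a²)/(2·b·c) ≈ -0.71175, so ∠A ≈ 135.38°.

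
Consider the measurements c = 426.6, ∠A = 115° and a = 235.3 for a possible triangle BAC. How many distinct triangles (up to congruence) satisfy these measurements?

0

c·sin A = 426.6·sin(115°) ≈ 386.6.
Since ∠A is not acute, a triangle exists only if a > c; here a ≤ c, so there is no triangle.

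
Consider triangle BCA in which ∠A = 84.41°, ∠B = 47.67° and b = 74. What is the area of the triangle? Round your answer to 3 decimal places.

The third angle is ∠C = 180° − ∠A − ∠B = 47.92°.
Law of sines: c = b·sin C/sin B ≈ 74.293.
Law of sines: a = b·sin A/sin B ≈ 99.622.
Area = ½·b·c·sin A ≈ 2735.8.

2735.784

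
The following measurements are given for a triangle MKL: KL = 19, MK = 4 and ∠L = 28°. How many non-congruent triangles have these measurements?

0

KL·sin L = 19·sin(28°) ≈ 8.92.
Since MK = 4 < 8.92 = KL sin L, no triangle exists.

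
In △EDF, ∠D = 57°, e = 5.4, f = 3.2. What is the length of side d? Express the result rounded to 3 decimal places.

By the law of cosines, d² = f² + e² − 2·f·e·cos D = 20.577, so d ≈ 4.5362.

4.536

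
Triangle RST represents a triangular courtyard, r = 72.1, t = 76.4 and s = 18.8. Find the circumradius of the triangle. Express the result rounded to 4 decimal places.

38.4130

By the law of cosines, cos R = (s² + t² − r²) / (2·s·t) ≈ 0.34532, so ∠R ≈ 1.2182 rad.
Circumradius = r/(2 sin R) ≈ 38.413.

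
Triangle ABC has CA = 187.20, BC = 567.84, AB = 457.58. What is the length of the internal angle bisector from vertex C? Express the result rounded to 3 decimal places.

259.342

By the law of cosines, cos C = (BC² + CA² − AB²) / (2·BC·CA) ≈ 0.69665, so ∠C ≈ 0.800 rad.
The bisector from C has length 2·BC·CA·cos(∠C/2)/(BC+CA) ≈ 259.34.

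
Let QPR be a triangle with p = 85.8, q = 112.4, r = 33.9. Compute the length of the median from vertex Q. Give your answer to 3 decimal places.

Median from Q: ½√(2·p² + 2·r² − q²) ≈ 33.121.

33.121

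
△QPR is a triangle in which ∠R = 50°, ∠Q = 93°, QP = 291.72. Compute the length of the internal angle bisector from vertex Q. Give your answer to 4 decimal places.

176.6973

The third angle is ∠P = 180° − ∠R − ∠Q = 37.00°.
Law of sines: PR = QP·sin Q/sin R ≈ 380.29.
Law of sines: RQ = QP·sin P/sin R ≈ 229.18.
The bisector from Q has length 2·RQ·QP·cos(∠Q/2)/(RQ+QP) ≈ 176.7.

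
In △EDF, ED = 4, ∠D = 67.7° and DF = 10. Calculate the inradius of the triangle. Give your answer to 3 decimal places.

By the law of cosines, FE² = ED² + DF² − 2·ED·DF·cos D = 85.644, so FE ≈ 9.2544.
Area = ½·ED·DF·sin D ≈ 18.504.
Semiperimeter s = (10+9.2544+4)/2 = 11.627.
Inradius = area/s = 18.504/11.627 ≈ 1.5915.

1.591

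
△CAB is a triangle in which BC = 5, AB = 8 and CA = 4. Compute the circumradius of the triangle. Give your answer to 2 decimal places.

R ≈ 4.89

By the law of cosines, cos C = (BC² + CA² − AB²) / (2·BC·CA) ≈ -0.57500, so ∠C ≈ 125.10°.
Circumradius = AB/(2 sin C) ≈ 4.8891.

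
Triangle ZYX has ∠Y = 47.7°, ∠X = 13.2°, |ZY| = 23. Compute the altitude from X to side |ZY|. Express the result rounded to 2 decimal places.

The third angle is ∠Z = 180° − ∠Y − ∠X = 119.10°.
Law of sines: |YX| = |ZY|·sin Z/sin X ≈ 88.008.
Law of sines: |XZ| = |ZY|·sin Y/sin X ≈ 74.497.
Area = ½·|ZY|·|YX|·sin Y ≈ 748.58.
The altitude from X has length 2·area/|ZY| ≈ 65.094.

h_X ≈ 65.09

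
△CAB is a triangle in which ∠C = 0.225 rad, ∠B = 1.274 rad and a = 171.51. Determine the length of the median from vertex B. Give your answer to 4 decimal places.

m_B ≈ 93.1881

The third angle is ∠A = π − ∠B − ∠C = 1.643 rad.
Law of sines: c = a·sin C/sin A ≈ 38.364.
Law of sines: b = a·sin B/sin A ≈ 164.43.
Median from B: ½√(2·c² + 2·a² − b²) ≈ 93.188.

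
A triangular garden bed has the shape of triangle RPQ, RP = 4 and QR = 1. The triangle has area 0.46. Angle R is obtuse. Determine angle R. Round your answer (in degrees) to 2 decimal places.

From area = ½·QR·RP·sin R, we get sin R = 2·area/(QR·RP) ≈ 0.23000.
Taking the obtuse solution, ∠R ≈ 166.70°.

166.70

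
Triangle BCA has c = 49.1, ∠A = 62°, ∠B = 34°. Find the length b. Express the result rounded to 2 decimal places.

The third angle is ∠C = 180° − ∠A − ∠B = 84.00°.
Law of sines: b = c·sin B/sin C ≈ 27.608.

27.61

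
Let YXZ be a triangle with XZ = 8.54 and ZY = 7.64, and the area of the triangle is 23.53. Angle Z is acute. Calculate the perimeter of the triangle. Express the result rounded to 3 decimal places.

22.577

From area = ½·XZ·ZY·sin Z, we get sin Z = 2·area/(XZ·ZY) ≈ 0.72127.
Taking the acute solution, ∠Z ≈ 46.16°.
Law of cosines then gives YX ≈ 6.3966.
Perimeter = 8.54 + 7.64 + 6.3966 = 22.577.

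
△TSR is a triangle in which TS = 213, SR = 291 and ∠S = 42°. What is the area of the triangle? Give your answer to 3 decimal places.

20737.361

Area = ½·TS·SR·sin S ≈ 20737.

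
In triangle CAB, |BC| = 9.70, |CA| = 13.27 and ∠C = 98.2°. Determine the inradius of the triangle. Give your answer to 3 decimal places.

3.147

By the law of cosines, |AB|² = |BC|² + |CA|² − 2·|BC|·|CA|·cos C = 306.9, so |AB| ≈ 17.519.
Area = ½·|BC|·|CA|·sin C ≈ 63.702.
Semiperimeter s = (17.519+9.7+13.27)/2 = 20.244.
Inradius = area/s = 63.702/20.244 ≈ 3.1466.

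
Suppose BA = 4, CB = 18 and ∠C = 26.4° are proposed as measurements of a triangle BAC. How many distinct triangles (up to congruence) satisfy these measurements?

CB·sin C = 18·sin(26.4°) ≈ 8.003.
Since BA = 4 < 8.003 = CB sin C, no triangle exists.

0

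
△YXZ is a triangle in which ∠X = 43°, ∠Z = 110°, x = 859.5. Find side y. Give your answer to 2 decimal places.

572.15

The third angle is ∠Y = 180° − ∠X − ∠Z = 27.00°.
Law of sines: y = x·sin Y/sin X ≈ 572.15.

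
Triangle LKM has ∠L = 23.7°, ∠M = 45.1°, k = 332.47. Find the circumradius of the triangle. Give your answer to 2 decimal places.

R ≈ 178.30

The third angle is ∠K = 180° − ∠M − ∠L = 111.20°.
Law of sines: l = k·sin L/sin K ≈ 143.34.
Law of sines: m = k·sin M/sin K ≈ 252.6.
Circumradius = k/(2 sin K) ≈ 178.3.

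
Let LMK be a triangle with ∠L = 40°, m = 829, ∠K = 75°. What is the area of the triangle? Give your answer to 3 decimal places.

area ≈ 235404.429

The third angle is ∠M = 180° − ∠K − ∠L = 65.00°.
Law of sines: l = m·sin L/sin M ≈ 587.96.
Law of sines: k = m·sin K/sin M ≈ 883.53.
Area = ½·m·l·sin K ≈ 2.354e+05.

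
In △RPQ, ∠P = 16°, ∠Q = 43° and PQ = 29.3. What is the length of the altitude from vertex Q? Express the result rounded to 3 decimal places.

8.076

The third angle is ∠R = 180° − ∠P − ∠Q = 121.00°.
Law of sines: QR = PQ·sin P/sin R ≈ 9.4219.
Law of sines: RP = PQ·sin Q/sin R ≈ 23.312.
Area = ½·PQ·QR·sin Q ≈ 94.137.
The altitude from Q has length 2·area/RP ≈ 8.0762.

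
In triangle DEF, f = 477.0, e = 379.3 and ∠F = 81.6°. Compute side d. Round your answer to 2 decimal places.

349.91

Law of sines: sin E = e·sin F/f ≈ 0.78665.
Since f ≥ e, only the acute value applies: ∠E ≈ 51.87°.
Then ∠D = 180° − ∠F − ∠E ≈ 46.53°.
Law of sines gives d = f·sin D/sin F ≈ 349.91.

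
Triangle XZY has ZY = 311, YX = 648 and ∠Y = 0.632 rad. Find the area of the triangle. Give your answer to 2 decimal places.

area ≈ 59527.30

Area = ½·ZY·YX·sin Y ≈ 59527.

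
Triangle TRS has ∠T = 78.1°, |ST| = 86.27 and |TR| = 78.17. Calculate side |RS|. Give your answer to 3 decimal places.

By the law of cosines, |RS|² = |ST|² + |TR|² − 2·|ST|·|TR|·cos T = 10772, so |RS| ≈ 103.79.

103.788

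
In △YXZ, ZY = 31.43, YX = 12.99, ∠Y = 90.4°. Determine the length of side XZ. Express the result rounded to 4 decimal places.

By the law of cosines, XZ² = ZY² + YX² − 2·ZY·YX·cos Y = 1162.3, so XZ ≈ 34.092.

34.0923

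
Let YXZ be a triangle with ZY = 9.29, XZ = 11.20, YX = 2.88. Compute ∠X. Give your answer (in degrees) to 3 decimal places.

By the law of cosines, cos X = (YX² + XZ² − ZY²) / (2·YX·XZ) ≈ 0.73522, so ∠X ≈ 42.67°.

42.674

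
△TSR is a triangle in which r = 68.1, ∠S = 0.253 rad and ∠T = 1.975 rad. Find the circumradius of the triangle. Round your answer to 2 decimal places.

The third angle is ∠R = π − ∠T − ∠S = 0.914 rad.
Law of sines: t = r·sin T/sin R ≈ 79.085.
Law of sines: s = r·sin S/sin R ≈ 21.531.
Circumradius = r/(2 sin R) ≈ 43.009.

43.01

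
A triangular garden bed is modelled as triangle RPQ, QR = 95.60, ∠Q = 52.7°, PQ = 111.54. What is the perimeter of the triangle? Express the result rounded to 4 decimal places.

By the law of cosines, RP² = PQ² + QR² − 2·PQ·QR·cos Q = 8657, so RP ≈ 93.043.
Semiperimeter s = (111.54+95.6+93.043)/2 = 150.09.
Perimeter = 111.54 + 95.6 + 93.043 = 300.18.

perimeter ≈ 300.1827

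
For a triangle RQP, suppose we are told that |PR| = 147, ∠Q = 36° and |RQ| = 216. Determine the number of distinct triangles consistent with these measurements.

2

|RQ|·sin Q = 216·sin(36°) ≈ 127.
Since |RQ| sin Q < |PR| < |RQ| (127 < 147 < 216), two triangles exist.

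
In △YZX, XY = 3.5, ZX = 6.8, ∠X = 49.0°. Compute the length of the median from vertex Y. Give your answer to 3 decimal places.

2.863

By the law of cosines, YZ² = ZX² + XY² − 2·ZX·XY·cos X = 27.262, so YZ ≈ 5.2213.
Median from Y: ½√(2·XY² + 2·YZ² − ZX²) ≈ 2.8628.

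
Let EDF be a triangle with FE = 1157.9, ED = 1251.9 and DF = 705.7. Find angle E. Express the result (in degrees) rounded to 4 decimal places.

By the law of cosines, cos E = (FE² + ED² − DF²) / (2·FE·ED) ≈ 0.83127, so ∠E ≈ 33.77°.

∠E ≈ 33.7707°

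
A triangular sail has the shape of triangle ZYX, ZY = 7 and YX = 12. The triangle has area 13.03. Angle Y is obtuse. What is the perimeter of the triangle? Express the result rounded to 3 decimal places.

perimeter ≈ 37.781

From area = ½·ZY·YX·sin Y, we get sin Y = 2·area/(ZY·YX) ≈ 0.31024.
Taking the obtuse solution, ∠Y ≈ 2.826 rad.
Law of cosines then gives XZ ≈ 18.781.
Perimeter = 12 + 18.781 + 7 = 37.781.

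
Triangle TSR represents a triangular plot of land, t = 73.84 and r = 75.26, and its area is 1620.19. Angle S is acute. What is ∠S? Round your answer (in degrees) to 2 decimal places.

35.67

From area = ½·r·t·sin S, we get sin S = 2·area/(r·t) ≈ 0.58310.
Taking the acute solution, ∠S ≈ 35.67°.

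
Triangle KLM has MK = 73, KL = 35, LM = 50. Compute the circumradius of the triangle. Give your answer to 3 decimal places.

R ≈ 41.066

By the law of cosines, cos K = (MK² + KL² − LM²) / (2·MK·KL) ≈ 0.79335, so ∠K ≈ 37.50°.
Circumradius = LM/(2 sin K) ≈ 41.066.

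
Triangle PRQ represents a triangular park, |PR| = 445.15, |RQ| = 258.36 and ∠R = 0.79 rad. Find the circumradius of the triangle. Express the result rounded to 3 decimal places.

By the law of cosines, |QP|² = |PR|² + |RQ|² − 2·|PR|·|RQ|·cos R = 1.0301e+05, so |QP| ≈ 320.95.
Area = ½·|PR|·|RQ|·sin R ≈ 40848.
Circumradius = |QP|/(2 sin R) ≈ 225.91.

225.911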